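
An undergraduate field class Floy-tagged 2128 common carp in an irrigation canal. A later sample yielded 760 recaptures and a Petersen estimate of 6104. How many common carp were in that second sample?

From N = M·C/R: C = N·R / M = 6104·760 / 2128 = 4639040 / 2128 = 2180.

C = 2180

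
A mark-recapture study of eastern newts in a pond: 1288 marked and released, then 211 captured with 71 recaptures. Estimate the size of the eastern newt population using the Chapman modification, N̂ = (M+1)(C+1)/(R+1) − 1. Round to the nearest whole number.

N ≈ 3794

N̂ = (1288+1)(211+1)/(71+1) − 1 = 1289·212/72 − 1
= 273268/72 − 1 ≈ 3795.4 − 1 ≈ 3794.4 → 3794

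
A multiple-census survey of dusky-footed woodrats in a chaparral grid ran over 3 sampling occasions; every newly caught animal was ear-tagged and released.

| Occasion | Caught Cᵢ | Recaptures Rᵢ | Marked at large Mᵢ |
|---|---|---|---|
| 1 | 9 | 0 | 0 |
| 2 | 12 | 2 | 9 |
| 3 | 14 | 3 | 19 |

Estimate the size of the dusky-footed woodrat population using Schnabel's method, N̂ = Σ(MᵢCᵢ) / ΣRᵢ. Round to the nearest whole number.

N ≈ 75

Σ MᵢCᵢ = 0·9 + 9·12 + 19·14 = 0 + 108 + 266 = 374
Σ Rᵢ = 0 + 2 + 3 = 5
N̂ = 374 / 5 ≈ 74.8 → 75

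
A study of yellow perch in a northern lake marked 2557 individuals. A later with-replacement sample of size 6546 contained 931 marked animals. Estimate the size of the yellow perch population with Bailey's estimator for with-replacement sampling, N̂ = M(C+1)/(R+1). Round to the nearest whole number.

N̂ = 2557·(6546+1)/(931+1) = 2557·6547/932 = 16740679/932 ≈ 17962.1 → 17962

N ≈ 17,962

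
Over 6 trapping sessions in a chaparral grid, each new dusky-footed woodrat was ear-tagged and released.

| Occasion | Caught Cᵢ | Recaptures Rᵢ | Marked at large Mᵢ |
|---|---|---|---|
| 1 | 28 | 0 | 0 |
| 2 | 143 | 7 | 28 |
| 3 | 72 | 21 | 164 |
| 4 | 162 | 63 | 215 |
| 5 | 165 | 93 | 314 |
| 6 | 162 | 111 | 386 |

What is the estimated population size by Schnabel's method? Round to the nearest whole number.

N ≈ 559

Σ MᵢCᵢ = 0·28 + 28·143 + 164·72 + 215·162 + 314·165 + 386·162 = 0 + 4004 + 11808 + 34830 + 51810 + 62532 = 164984
Σ Rᵢ = 0 + 7 + 21 + 63 + 93 + 111 = 295
N̂ = 164984 / 295 ≈ 559.3 → 559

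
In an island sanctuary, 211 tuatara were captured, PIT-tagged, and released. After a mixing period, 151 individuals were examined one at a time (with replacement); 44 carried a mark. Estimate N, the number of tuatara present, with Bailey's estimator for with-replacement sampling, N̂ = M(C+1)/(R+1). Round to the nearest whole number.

N ≈ 713

N̂ = 211·(151+1)/(44+1) = 211·152/45 = 32072/45 ≈ 712.7 → 713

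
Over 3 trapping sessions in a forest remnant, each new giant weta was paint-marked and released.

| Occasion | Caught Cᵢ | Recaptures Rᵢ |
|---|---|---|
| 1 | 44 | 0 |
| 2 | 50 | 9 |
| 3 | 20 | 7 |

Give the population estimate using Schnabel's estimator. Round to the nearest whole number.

Marked at large before each occasion: Mᵢ = Σⱼ<ᵢ (Cⱼ − Rⱼ) → M1=0, M2=44, M3=85
Σ MᵢCᵢ = 0·44 + 44·50 + 85·20 = 0 + 2200 + 1700 = 3900
Σ Rᵢ = 0 + 9 + 7 = 16
N̂ = 3900 / 16 ≈ 243.8 → 244

N ≈ 244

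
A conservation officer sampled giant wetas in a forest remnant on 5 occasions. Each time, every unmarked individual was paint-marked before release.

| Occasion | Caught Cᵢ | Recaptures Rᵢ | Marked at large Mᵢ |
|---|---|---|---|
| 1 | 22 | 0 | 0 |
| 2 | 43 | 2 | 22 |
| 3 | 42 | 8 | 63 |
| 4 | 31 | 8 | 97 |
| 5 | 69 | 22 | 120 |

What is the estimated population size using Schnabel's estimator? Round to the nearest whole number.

N ≈ 372

Σ MᵢCᵢ = 0·22 + 22·43 + 63·42 + 97·31 + 120·69 = 0 + 946 + 2646 + 3007 + 8280 = 14879
Σ Rᵢ = 0 + 2 + 8 + 8 + 22 = 40
N̂ = 14879 / 40 ≈ 372.0 → 372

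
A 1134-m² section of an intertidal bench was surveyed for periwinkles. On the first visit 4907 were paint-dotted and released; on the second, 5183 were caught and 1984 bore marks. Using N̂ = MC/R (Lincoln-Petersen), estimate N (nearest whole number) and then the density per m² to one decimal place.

N̂ = 4907·5183/1984 = 25432981/1984 ≈ 12819.0 → 12819
Density = N̂ / area = 12819 / 1134 ≈ 11.30 → 11.3 per m²

density ≈ 11.3 periwinkles per m²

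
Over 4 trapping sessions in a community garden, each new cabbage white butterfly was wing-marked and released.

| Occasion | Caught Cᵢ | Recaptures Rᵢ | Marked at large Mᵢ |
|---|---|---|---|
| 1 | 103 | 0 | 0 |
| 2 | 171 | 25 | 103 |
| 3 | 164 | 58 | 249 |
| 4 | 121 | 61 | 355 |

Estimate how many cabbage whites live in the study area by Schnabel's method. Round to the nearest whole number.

N ≈ 704

Σ MᵢCᵢ = 0·103 + 103·171 + 249·164 + 355·121 = 0 + 17613 + 40836 + 42955 = 101404
Σ Rᵢ = 0 + 25 + 58 + 61 = 144
N̂ = 101404 / 144 ≈ 704.2 → 704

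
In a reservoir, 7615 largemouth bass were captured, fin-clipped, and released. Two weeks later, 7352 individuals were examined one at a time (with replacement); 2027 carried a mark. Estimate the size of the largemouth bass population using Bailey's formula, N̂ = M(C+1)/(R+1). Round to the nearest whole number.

N̂ = 7615·(7352+1)/(2027+1) = 7615·7353/2028 = 55993095/2028 ≈ 27610.0 → 27610

N ≈ 27,610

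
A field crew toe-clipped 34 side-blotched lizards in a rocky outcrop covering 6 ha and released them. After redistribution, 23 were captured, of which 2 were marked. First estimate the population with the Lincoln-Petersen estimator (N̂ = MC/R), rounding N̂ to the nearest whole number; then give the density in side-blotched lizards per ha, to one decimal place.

density ≈ 65.2 side-blotched lizards per ha

N̂ = 34·23/2 = 782/2 = 391
Density = N̂ / area = 391 / 6 ≈ 65.17 → 65.2 per ha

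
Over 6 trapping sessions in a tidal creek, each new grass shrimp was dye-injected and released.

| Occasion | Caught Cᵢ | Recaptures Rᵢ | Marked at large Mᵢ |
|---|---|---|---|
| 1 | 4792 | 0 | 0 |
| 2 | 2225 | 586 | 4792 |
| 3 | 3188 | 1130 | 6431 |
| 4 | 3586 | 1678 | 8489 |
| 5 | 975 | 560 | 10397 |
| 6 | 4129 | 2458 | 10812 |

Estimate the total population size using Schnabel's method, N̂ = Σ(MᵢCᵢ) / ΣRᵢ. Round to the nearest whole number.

N ≈ 18,151

Σ MᵢCᵢ = 0·4792 + 4792·2225 + 6431·3188 + 8489·3586 + 10397·975 + 10812·4129 = 0 + 10662200 + 20502028 + 30441554 + 10137075 + 44642748 = 116385605
Σ Rᵢ = 0 + 586 + 1130 + 1678 + 560 + 2458 = 6412
N̂ = 116385605 / 6412 ≈ 18151.2 → 18151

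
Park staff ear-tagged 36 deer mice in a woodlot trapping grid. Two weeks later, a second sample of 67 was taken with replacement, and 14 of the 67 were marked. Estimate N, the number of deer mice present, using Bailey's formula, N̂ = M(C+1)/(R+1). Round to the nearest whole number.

N ≈ 163

N̂ = 36·(67+1)/(14+1) = 36·68/15 = 2448/15 ≈ 163.2 → 163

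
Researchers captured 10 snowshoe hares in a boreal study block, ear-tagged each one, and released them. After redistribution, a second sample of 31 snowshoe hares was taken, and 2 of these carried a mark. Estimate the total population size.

Lincoln-Petersen assumes M/N = R/C, so N = M·C / R.
N = (10 × 31) / 2 = 310 / 2 = 155

N = 155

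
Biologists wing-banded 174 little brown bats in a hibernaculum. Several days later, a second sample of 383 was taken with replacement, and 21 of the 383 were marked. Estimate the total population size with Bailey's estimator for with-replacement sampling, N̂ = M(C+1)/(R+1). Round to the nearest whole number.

N̂ = 174·(383+1)/(21+1) = 174·384/22 = 66816/22 ≈ 3037.1 → 3037

N ≈ 3037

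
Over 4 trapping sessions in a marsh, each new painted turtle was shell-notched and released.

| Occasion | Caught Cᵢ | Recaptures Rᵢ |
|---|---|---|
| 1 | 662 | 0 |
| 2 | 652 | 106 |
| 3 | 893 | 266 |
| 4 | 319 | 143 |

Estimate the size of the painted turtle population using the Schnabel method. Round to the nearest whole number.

Marked at large before each occasion: Mᵢ = Σⱼ<ᵢ (Cⱼ − Rⱼ) → M1=0, M2=662, M3=1208, M4=1835
Σ MᵢCᵢ = 0·662 + 662·652 + 1208·893 + 1835·319 = 0 + 431624 + 1078744 + 585365 = 2095733
Σ Rᵢ = 0 + 106 + 266 + 143 = 515
N̂ = 2095733 / 515 ≈ 4069.4 → 4069

N ≈ 4069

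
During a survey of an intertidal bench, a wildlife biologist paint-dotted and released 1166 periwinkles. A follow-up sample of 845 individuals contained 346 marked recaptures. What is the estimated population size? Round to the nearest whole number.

N = (1166 × 845) / 346 = 985270 / 346 ≈ 2847.6 → 2848

N ≈ 2848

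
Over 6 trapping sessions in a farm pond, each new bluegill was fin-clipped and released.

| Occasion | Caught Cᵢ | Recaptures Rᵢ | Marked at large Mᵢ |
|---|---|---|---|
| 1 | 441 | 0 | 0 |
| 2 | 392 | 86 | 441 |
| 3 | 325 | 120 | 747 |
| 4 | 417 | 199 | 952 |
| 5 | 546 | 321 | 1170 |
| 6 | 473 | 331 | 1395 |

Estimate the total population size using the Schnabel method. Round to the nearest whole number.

N ≈ 1997

Σ MᵢCᵢ = 0·441 + 441·392 + 747·325 + 952·417 + 1170·546 + 1395·473 = 0 + 172872 + 242775 + 396984 + 638820 + 659835 = 2111286
Σ Rᵢ = 0 + 86 + 120 + 199 + 321 + 331 = 1057
N̂ = 2111286 / 1057 ≈ 1997.4 → 1997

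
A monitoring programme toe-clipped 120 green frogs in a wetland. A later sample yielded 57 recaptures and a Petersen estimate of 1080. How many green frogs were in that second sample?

C = 513

From N = M·C/R: C = N·R / M = 1080·57 / 120 = 61560 / 120 = 513.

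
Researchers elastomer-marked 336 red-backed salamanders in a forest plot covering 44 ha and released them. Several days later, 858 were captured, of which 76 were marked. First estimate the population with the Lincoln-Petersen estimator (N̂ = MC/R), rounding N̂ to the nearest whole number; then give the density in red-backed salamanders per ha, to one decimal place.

density ≈ 86.2 red-backed salamanders per ha

N̂ = 336·858/76 = 288288/76 ≈ 3793.3 → 3793
Density = N̂ / area = 3793 / 44 ≈ 86.20 → 86.2 per ha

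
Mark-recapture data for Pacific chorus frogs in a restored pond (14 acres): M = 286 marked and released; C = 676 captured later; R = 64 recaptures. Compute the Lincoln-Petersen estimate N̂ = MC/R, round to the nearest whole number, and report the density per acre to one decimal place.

N̂ = 286·676/64 = 193336/64 ≈ 3020.9 → 3021
Density = N̂ / area = 3021 / 14 ≈ 215.79 → 215.8 per acre

density ≈ 215.8 Pacific chorus frogs per acre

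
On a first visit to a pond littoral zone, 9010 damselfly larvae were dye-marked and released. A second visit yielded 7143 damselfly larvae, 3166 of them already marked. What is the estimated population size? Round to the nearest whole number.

Lincoln-Petersen assumes M/N = R/C, so N = M·C / R.
N = (9010 × 7143) / 3166 = 64358430 / 3166 ≈ 20328.0 → 20328

N ≈ 20,328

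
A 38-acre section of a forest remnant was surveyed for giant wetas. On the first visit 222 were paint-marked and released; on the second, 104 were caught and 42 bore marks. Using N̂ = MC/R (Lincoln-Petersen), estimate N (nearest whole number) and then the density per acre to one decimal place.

density ≈ 14.5 giant wetas per acre

N̂ = 222·104/42 = 23088/42 ≈ 549.7 → 550
Density = N̂ / area = 550 / 38 ≈ 14.47 → 14.5 per acre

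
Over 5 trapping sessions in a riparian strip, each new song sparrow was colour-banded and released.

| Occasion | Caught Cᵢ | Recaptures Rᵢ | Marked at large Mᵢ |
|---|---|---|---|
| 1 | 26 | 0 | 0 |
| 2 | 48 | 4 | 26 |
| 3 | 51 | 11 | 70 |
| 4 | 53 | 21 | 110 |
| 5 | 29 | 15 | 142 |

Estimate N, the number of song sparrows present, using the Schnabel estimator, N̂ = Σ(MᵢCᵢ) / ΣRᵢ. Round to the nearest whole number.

Σ MᵢCᵢ = 0·26 + 26·48 + 70·51 + 110·53 + 142·29 = 0 + 1248 + 3570 + 5830 + 4118 = 14766
Σ Rᵢ = 0 + 4 + 11 + 21 + 15 = 51
N̂ = 14766 / 51 ≈ 289.5 → 290

N ≈ 290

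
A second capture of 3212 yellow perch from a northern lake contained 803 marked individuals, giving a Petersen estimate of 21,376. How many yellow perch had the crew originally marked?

From N = M·C/R: M = N·R / C = 21376·803 / 3212 = 17164928 / 3212 = 5344.

M = 5344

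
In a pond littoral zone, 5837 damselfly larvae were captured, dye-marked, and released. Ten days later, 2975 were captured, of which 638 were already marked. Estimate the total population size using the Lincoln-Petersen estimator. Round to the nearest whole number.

The marked fraction in the recapture sample should equal the marked fraction in the population: 638/2975 = 5837/N.
N = (5837 × 2975) / 638 = 17365075 / 638 ≈ 27218.0 → 27218

N ≈ 27,218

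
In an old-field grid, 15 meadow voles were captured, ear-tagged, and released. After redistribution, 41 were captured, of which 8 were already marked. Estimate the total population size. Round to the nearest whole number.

N ≈ 77

If marked individuals mix randomly, R/C ≈ M/N, giving N ≈ M·C/R.
N = (15 × 41) / 8 = 615 / 8 ≈ 76.9 → 77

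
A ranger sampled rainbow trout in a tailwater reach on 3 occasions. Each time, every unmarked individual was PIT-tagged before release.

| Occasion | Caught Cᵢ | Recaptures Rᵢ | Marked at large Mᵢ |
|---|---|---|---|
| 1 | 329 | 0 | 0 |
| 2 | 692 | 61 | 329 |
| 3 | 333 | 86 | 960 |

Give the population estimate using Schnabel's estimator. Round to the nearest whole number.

N ≈ 3723

Σ MᵢCᵢ = 0·329 + 329·692 + 960·333 = 0 + 227668 + 319680 = 547348
Σ Rᵢ = 0 + 61 + 86 = 147
N̂ = 547348 / 147 ≈ 3723.46 → 3723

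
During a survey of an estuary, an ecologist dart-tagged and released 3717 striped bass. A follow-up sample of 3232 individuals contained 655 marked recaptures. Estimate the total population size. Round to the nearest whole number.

The marked fraction in the recapture sample should equal the marked fraction in the population: 655/3232 = 3717/N.
N = (3717 × 3232) / 655 = 12013344 / 655 ≈ 18341.0 → 18341

N ≈ 18,341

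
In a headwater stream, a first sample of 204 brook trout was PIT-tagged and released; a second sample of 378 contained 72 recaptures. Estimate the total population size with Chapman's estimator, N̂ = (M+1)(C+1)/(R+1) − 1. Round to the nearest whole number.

N̂ = (204+1)(378+1)/(72+1) − 1 = 205·379/73 − 1
= 77695/73 − 1 ≈ 1064.3 − 1 ≈ 1063.3 → 1063

N ≈ 1063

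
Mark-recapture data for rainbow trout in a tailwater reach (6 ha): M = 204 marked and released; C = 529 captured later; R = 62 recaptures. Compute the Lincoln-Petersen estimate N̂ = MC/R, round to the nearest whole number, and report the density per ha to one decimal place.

density ≈ 290.2 rainbow trout per ha

N̂ = 204·529/62 = 107916/62 ≈ 1740.6 → 1741
Density = N̂ / area = 1741 / 6 ≈ 290.17 → 290.2 per ha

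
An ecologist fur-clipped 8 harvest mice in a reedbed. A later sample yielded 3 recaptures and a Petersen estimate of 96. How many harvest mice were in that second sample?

From N = M·C/R: C = N·R / M = 96·3 / 8 = 288 / 8 = 36.

C = 36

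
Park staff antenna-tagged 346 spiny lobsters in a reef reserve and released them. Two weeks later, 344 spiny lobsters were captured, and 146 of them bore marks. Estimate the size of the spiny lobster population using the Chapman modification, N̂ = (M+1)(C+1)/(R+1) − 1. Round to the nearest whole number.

N ≈ 813

N̂ = (346+1)(344+1)/(146+1) − 1 = 347·345/147 − 1
= 119715/147 − 1 ≈ 814.4 − 1 ≈ 813.4 → 813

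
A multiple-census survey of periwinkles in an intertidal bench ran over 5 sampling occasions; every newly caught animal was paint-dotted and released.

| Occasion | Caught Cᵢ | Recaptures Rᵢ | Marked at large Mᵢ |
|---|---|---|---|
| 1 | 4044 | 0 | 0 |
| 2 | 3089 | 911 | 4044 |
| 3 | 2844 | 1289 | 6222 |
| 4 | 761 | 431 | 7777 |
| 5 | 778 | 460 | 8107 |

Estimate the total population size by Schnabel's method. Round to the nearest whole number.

Σ MᵢCᵢ = 0·4044 + 4044·3089 + 6222·2844 + 7777·761 + 8107·778 = 0 + 12491916 + 17695368 + 5918297 + 6307246 = 42412827
Σ Rᵢ = 0 + 911 + 1289 + 431 + 460 = 3091
N̂ = 42412827 / 3091 ≈ 13721.4 → 13721

N ≈ 13,721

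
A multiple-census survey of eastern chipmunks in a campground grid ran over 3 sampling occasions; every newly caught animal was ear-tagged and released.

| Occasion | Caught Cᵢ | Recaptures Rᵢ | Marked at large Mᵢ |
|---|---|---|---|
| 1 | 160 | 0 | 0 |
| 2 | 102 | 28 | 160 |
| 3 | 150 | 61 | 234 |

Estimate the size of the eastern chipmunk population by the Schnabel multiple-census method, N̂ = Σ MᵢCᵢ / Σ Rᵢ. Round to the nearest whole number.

N ≈ 578

Σ MᵢCᵢ = 0·160 + 160·102 + 234·150 = 0 + 16320 + 35100 = 51420
Σ Rᵢ = 0 + 28 + 61 = 89
N̂ = 51420 / 89 ≈ 577.8 → 578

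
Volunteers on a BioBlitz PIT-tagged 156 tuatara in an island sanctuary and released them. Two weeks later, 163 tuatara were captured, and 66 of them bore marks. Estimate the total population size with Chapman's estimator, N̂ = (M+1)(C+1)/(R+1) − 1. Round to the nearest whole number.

N̂ = (156+1)(163+1)/(66+1) − 1 = 157·164/67 − 1
= 25748/67 − 1 ≈ 384.3 − 1 ≈ 383.3 → 383

N ≈ 383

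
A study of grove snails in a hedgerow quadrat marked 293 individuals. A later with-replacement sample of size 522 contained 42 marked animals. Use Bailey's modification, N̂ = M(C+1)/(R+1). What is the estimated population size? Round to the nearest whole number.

N̂ = 293·(522+1)/(42+1) = 293·523/43 = 153239/43 ≈ 3563.7 → 3564

N ≈ 3564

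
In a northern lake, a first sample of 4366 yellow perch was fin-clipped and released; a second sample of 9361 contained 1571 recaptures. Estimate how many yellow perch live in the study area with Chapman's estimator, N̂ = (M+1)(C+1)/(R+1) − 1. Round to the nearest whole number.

N̂ = (4366+1)(9361+1)/(1571+1) − 1 = 4367·9362/1572 − 1
= 40883854/1572 − 1 ≈ 26007.5 − 1 ≈ 26006.5 → 26007

N ≈ 26,007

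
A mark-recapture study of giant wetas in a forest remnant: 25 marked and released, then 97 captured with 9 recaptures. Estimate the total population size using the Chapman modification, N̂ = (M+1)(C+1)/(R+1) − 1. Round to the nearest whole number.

N̂ = (25+1)(97+1)/(9+1) − 1 = 26·98/10 − 1
= 2548/10 − 1 ≈ 254.8 − 1 ≈ 253.8 → 254

N ≈ 254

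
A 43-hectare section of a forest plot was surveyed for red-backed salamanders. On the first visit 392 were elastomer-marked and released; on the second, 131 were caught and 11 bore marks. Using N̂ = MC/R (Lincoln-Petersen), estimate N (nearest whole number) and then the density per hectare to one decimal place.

N̂ = 392·131/11 = 51352/11 ≈ 4668.4 → 4668
Density = N̂ / area = 4668 / 43 ≈ 108.56 → 108.6 per hectare

density ≈ 108.6 red-backed salamanders per hectare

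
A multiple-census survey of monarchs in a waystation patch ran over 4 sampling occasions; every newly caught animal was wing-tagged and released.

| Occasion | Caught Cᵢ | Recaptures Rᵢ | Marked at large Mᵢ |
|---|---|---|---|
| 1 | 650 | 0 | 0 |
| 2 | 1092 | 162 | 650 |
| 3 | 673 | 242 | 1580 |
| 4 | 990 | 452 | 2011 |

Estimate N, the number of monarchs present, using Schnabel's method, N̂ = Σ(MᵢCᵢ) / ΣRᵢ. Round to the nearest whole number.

Σ MᵢCᵢ = 0·650 + 650·1092 + 1580·673 + 2011·990 = 0 + 709800 + 1063340 + 1990890 = 3764030
Σ Rᵢ = 0 + 162 + 242 + 452 = 856
N̂ = 3764030 / 856 ≈ 4397.2 → 4397

N ≈ 4397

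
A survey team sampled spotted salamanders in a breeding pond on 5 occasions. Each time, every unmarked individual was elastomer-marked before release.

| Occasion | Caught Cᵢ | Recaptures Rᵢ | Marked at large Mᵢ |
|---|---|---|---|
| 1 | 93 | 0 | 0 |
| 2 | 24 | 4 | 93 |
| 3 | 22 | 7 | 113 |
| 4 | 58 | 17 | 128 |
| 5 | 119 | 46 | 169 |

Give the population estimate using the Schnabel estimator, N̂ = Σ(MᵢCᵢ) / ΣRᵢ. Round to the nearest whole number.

N ≈ 436

Σ MᵢCᵢ = 0·93 + 93·24 + 113·22 + 128·58 + 169·119 = 0 + 2232 + 2486 + 7424 + 20111 = 32253
Σ Rᵢ = 0 + 4 + 7 + 17 + 46 = 74
N̂ = 32253 / 74 ≈ 435.9 → 436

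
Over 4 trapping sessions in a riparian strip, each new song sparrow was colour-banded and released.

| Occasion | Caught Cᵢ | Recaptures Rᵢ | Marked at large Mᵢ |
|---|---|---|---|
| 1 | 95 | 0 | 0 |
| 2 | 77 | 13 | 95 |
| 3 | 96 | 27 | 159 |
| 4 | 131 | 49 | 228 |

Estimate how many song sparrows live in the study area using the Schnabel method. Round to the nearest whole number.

Σ MᵢCᵢ = 0·95 + 95·77 + 159·96 + 228·131 = 0 + 7315 + 15264 + 29868 = 52447
Σ Rᵢ = 0 + 13 + 27 + 49 = 89
N̂ = 52447 / 89 ≈ 589.3 → 589

N ≈ 589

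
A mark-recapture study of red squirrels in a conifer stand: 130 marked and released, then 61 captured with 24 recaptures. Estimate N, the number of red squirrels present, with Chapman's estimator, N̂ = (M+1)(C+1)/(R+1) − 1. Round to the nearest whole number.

N ≈ 324

N̂ = (130+1)(61+1)/(24+1) − 1 = 131·62/25 − 1
= 8122/25 − 1 ≈ 324.9 − 1 ≈ 323.9 → 324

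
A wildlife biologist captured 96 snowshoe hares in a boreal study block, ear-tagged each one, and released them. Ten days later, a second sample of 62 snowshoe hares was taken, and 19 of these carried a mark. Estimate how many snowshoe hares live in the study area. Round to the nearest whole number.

N ≈ 313

The marked fraction in the recapture sample should equal the marked fraction in the population: 19/62 = 96/N.
N = (96 × 62) / 19 = 5952 / 19 ≈ 313.3 → 313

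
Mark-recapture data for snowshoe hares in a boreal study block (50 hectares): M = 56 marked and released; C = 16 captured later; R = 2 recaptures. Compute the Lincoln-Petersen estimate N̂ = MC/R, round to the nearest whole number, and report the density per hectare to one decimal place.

density ≈ 9.0 snowshoe hares per hectare

N̂ = 56·16/2 = 896/2 = 448
Density = N̂ / area = 448 / 50 ≈ 8.96 → 9.0 per hectare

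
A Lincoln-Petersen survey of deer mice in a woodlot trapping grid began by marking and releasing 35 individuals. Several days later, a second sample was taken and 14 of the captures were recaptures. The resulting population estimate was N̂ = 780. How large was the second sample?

From N = M·C/R: C = N·R / M = 780·14 / 35 = 10920 / 35 = 312.

C = 312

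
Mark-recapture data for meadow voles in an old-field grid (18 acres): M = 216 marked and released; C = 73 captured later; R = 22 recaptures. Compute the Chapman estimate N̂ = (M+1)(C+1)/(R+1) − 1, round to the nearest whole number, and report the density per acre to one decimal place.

N̂ = 217·74/23 − 1 = 16058/23 − 1 ≈ 697.2 → 697
Density = N̂ / area = 697 / 18 ≈ 38.72 → 38.7 per acre

density ≈ 38.7 meadow voles per acre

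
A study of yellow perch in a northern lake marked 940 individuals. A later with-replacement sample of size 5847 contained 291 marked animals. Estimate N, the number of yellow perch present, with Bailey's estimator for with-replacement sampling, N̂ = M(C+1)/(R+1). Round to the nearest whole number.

N̂ = 940·(5847+1)/(291+1) = 940·5848/292 = 5497120/292 ≈ 18825.8 → 18826

N ≈ 18,826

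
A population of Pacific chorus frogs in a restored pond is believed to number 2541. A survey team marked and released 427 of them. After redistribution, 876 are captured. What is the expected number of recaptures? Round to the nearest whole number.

expected recaptures ≈ 147

The marked fraction of the population is 427/2541, so in a sample of 876 expect C·(M/N) marked.
E[R] = 427 × 876 / 2541 = 374052 / 2541 ≈ 147.2 → 147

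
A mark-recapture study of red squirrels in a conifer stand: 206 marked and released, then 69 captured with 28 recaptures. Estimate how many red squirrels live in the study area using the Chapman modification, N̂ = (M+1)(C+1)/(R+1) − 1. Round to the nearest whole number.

N ≈ 499

N̂ = (206+1)(69+1)/(28+1) − 1 = 207·70/29 − 1
= 14490/29 − 1 ≈ 499.7 − 1 ≈ 498.7 → 499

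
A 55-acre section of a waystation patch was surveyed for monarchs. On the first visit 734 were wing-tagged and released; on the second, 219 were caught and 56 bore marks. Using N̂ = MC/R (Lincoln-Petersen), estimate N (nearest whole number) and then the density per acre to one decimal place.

N̂ = 734·219/56 = 160746/56 ≈ 2870.46 → 2870
Density = N̂ / area = 2870 / 55 ≈ 52.18 → 52.2 per acre

density ≈ 52.2 monarchs per acre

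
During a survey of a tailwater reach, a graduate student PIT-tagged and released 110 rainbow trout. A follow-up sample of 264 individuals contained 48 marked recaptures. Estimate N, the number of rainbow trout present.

N = (110 × 264) / 48 = 29040 / 48 = 605

N = 605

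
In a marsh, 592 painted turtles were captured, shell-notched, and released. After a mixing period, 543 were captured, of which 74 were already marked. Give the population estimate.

N = 4344

If marked individuals mix randomly, R/C ≈ M/N, giving N ≈ M·C/R.
N = (592 × 543) / 74 = 321456 / 74 = 4344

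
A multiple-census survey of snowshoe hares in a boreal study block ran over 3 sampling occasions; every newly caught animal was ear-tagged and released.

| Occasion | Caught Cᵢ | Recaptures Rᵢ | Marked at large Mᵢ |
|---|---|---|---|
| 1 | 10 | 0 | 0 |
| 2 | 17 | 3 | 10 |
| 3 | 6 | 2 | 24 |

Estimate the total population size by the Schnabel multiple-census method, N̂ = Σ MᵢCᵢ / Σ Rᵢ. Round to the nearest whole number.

Σ MᵢCᵢ = 0·10 + 10·17 + 24·6 = 0 + 170 + 144 = 314
Σ Rᵢ = 0 + 3 + 2 = 5
N̂ = 314 / 5 ≈ 62.8 → 63

N ≈ 63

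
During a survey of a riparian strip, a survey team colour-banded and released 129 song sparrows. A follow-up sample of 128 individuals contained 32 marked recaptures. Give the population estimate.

N = 516

N = (129 × 128) / 32 = 16512 / 32 = 516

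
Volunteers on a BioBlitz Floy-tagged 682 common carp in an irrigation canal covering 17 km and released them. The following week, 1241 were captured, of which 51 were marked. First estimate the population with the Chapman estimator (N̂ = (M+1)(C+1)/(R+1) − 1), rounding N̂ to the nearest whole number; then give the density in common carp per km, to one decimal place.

N̂ = 683·1242/52 − 1 = 848286/52 − 1 ≈ 16312.2 → 16312
Density = N̂ / area = 16312 / 17 ≈ 959.53 → 959.5 per km

density ≈ 959.5 common carp per km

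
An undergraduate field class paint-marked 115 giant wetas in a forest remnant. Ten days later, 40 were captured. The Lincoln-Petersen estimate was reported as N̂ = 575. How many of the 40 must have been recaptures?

R = 8

From N = M·C/R: R = M·C / N = 115·40 / 575 = 4600 / 575 = 8.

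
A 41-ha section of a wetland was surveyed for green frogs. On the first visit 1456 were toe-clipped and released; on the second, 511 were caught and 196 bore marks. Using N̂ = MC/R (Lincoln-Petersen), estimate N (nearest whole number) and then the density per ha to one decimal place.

density ≈ 92.6 green frogs per ha

N̂ = 1456·511/196 = 744016/196 = 3796
Density = N̂ / area = 3796 / 41 ≈ 92.59 → 92.6 per ha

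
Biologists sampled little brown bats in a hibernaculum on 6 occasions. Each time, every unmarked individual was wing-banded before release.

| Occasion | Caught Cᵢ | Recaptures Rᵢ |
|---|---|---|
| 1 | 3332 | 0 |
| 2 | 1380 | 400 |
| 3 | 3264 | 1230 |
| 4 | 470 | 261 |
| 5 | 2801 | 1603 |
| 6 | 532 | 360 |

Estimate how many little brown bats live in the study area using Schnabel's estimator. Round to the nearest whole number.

Marked at large before each occasion: Mᵢ = Σⱼ<ᵢ (Cⱼ − Rⱼ) → M1=0, M2=3332, M3=4312, M4=6346, M5=6555, M6=7753
Σ MᵢCᵢ = 0·3332 + 3332·1380 + 4312·3264 + 6346·470 + 6555·2801 + 7753·532 = 0 + 4598160 + 14074368 + 2982620 + 18360555 + 4124596 = 44140299
Σ Rᵢ = 0 + 400 + 1230 + 261 + 1603 + 360 = 3854
N̂ = 44140299 / 3854 ≈ 11453.1 → 11453

N ≈ 11,453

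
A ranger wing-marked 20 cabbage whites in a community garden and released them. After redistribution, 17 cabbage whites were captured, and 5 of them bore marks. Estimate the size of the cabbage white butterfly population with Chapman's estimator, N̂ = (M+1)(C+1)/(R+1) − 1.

N = 62

N̂ = (20+1)(17+1)/(5+1) − 1 = 21·18/6 − 1
= 378/6 − 1 = 63 − 1 = 62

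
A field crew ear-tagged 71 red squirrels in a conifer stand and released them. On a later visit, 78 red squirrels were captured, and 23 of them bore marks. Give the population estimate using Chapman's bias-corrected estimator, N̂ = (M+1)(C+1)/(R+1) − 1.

N̂ = (71+1)(78+1)/(23+1) − 1 = 72·79/24 − 1
= 5688/24 − 1 = 237 − 1 = 236

N = 236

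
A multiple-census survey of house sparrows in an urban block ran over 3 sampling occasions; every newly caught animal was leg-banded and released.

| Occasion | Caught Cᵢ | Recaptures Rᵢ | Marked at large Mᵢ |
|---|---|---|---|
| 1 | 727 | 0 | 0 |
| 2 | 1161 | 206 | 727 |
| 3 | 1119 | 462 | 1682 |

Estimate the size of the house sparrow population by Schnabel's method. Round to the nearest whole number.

Σ MᵢCᵢ = 0·727 + 727·1161 + 1682·1119 = 0 + 844047 + 1882158 = 2726205
Σ Rᵢ = 0 + 206 + 462 = 668
N̂ = 2726205 / 668 ≈ 4081.1 → 4081

N ≈ 4081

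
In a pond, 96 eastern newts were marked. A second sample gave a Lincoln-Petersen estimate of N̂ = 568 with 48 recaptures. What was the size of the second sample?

From N = M·C/R: C = N·R / M = 568·48 / 96 = 27264 / 96 = 284.

C = 284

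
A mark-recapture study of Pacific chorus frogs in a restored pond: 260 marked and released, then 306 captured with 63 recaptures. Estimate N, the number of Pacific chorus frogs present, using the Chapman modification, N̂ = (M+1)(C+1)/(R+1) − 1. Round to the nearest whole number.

N ≈ 1251

N̂ = (260+1)(306+1)/(63+1) − 1 = 261·307/64 − 1
= 80127/64 − 1 ≈ 1252.0 − 1 ≈ 1251.0 → 1251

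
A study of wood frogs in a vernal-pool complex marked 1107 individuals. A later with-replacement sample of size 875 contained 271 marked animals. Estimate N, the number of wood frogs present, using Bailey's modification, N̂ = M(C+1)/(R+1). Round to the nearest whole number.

N ≈ 3565

N̂ = 1107·(875+1)/(271+1) = 1107·876/272 = 969732/272 ≈ 3565.2 → 3565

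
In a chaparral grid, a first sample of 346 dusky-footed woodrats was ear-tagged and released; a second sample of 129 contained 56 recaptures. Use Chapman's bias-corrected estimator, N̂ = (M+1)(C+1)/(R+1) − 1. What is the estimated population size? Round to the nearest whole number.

N̂ = (346+1)(129+1)/(56+1) − 1 = 347·130/57 − 1
= 45110/57 − 1 ≈ 791.4 − 1 ≈ 790.4 → 790

N ≈ 790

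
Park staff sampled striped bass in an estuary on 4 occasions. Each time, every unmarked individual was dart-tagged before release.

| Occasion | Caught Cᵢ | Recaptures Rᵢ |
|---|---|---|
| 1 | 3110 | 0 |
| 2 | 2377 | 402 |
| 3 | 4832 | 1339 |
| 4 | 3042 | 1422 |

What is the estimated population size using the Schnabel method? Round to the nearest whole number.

N ≈ 18,355

Marked at large before each occasion: Mᵢ = Σⱼ<ᵢ (Cⱼ − Rⱼ) → M1=0, M2=3110, M3=5085, M4=8578
Σ MᵢCᵢ = 0·3110 + 3110·2377 + 5085·4832 + 8578·3042 = 0 + 7392470 + 24570720 + 26094276 = 58057466
Σ Rᵢ = 0 + 402 + 1339 + 1422 = 3163
N̂ = 58057466 / 3163 ≈ 18355.2 → 18355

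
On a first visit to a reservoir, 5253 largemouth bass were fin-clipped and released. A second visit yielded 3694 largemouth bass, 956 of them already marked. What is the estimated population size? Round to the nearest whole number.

N = (5253 × 3694) / 956 = 19404582 / 956 ≈ 20297.7 → 20298

N ≈ 20,298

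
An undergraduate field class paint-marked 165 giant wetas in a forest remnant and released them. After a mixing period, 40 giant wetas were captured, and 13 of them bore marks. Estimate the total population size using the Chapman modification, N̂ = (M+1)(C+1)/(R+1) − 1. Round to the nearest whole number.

N̂ = (165+1)(40+1)/(13+1) − 1 = 166·41/14 − 1
= 6806/14 − 1 ≈ 486.1 − 1 ≈ 485.1 → 485

N ≈ 485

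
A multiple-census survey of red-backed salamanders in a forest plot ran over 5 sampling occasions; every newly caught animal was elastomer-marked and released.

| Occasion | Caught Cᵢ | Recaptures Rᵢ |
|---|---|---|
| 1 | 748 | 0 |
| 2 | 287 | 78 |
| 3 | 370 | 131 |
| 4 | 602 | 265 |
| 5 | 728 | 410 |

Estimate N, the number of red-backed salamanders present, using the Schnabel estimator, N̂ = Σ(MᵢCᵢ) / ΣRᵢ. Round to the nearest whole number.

N ≈ 2720

Marked at large before each occasion: Mᵢ = Σⱼ<ᵢ (Cⱼ − Rⱼ) → M1=0, M2=748, M3=957, M4=1196, M5=1533
Σ MᵢCᵢ = 0·748 + 748·287 + 957·370 + 1196·602 + 1533·728 = 0 + 214676 + 354090 + 719992 + 1116024 = 2404782
Σ Rᵢ = 0 + 78 + 131 + 265 + 410 = 884
N̂ = 2404782 / 884 ≈ 2720.3 → 2720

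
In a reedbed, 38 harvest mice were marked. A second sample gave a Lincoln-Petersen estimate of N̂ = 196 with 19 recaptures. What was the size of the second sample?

C = 98

From N = M·C/R: C = N·R / M = 196·19 / 38 = 3724 / 38 = 98.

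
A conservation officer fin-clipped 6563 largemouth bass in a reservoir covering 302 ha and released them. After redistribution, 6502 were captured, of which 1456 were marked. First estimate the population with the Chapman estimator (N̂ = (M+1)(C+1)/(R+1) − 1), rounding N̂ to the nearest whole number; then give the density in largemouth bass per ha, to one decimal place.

N̂ = 6564·6503/1457 − 1 = 42685692/1457 − 1 ≈ 29296.0 → 29296
Density = N̂ / area = 29296 / 302 ≈ 97.01 → 97.0 per ha

density ≈ 97.0 largemouth bass per ha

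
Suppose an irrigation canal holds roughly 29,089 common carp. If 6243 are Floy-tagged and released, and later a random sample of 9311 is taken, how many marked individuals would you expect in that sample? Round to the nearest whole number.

The marked fraction of the population is 6243/29089, so in a sample of 9311 expect C·(M/N) marked.
E[R] = 6243 × 9311 / 29089 = 58128573 / 29089 ≈ 1998.3 → 1998

expected recaptures ≈ 1998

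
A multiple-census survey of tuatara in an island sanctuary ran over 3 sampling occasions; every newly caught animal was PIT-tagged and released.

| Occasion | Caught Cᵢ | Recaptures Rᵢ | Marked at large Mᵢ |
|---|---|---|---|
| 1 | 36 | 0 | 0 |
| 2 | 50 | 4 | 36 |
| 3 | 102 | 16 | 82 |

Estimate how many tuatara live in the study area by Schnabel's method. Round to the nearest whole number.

Σ MᵢCᵢ = 0·36 + 36·50 + 82·102 = 0 + 1800 + 8364 = 10164
Σ Rᵢ = 0 + 4 + 16 = 20
N̂ = 10164 / 20 ≈ 508.2 → 508

N ≈ 508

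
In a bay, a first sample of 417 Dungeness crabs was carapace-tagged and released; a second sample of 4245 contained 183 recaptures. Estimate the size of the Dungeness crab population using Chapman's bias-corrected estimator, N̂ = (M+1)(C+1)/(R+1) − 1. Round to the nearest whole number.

N̂ = (417+1)(4245+1)/(183+1) − 1 = 418·4246/184 − 1
= 1774828/184 − 1 ≈ 9645.8 − 1 ≈ 9644.8 → 9645

N ≈ 9645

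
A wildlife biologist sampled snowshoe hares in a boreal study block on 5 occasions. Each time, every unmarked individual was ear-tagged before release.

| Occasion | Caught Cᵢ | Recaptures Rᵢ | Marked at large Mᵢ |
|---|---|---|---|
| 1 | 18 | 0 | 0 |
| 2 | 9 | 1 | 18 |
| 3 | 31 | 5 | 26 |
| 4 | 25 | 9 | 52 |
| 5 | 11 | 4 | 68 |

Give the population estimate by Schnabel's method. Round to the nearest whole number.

Σ MᵢCᵢ = 0·18 + 18·9 + 26·31 + 52·25 + 68·11 = 0 + 162 + 806 + 1300 + 748 = 3016
Σ Rᵢ = 0 + 1 + 5 + 9 + 4 = 19
N̂ = 3016 / 19 ≈ 158.7 → 159

N ≈ 159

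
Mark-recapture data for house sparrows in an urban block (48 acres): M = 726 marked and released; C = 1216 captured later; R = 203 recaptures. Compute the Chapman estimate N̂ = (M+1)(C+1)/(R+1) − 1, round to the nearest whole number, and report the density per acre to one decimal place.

density ≈ 90.3 house sparrows per acre

N̂ = 727·1217/204 − 1 = 884759/204 − 1 ≈ 4336.1 → 4336
Density = N̂ / area = 4336 / 48 ≈ 90.33 → 90.3 per acre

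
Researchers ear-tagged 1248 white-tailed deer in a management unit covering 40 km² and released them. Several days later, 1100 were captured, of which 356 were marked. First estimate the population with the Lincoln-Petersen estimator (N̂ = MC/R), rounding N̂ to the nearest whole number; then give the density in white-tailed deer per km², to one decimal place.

N̂ = 1248·1100/356 = 1372800/356 ≈ 3856.2 → 3856
Density = N̂ / area = 3856 / 40 ≈ 96.40 → 96.4 per km²

density ≈ 96.4 white-tailed deer per km²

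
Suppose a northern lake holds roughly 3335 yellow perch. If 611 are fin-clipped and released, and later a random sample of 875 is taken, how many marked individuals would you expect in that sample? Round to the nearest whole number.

Expected recaptures E[R] = M·C / N.
E[R] = 611 × 875 / 3335 = 534625 / 3335 ≈ 160.3 → 160

expected recaptures ≈ 160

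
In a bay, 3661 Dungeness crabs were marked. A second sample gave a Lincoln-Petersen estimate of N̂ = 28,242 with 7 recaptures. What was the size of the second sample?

C = 54

From N = M·C/R: C = N·R / M = 28242·7 / 3661 = 197694 / 3661 = 54.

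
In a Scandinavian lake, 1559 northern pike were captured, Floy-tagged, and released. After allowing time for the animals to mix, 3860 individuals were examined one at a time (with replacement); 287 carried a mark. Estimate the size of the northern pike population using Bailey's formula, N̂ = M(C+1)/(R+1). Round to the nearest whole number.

N̂ = 1559·(3860+1)/(287+1) = 1559·3861/288 = 6019299/288 ≈ 20900.3 → 20900

N ≈ 20,900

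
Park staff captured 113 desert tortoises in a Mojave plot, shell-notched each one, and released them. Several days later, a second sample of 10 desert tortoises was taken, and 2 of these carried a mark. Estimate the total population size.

N = 565

N = (113 × 10) / 2 = 1130 / 2 = 565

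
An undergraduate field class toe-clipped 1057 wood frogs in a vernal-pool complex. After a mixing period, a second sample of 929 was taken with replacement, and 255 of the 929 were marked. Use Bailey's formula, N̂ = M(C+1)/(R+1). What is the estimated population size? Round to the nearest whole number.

N ≈ 3840

N̂ = 1057·(929+1)/(255+1) = 1057·930/256 = 983010/256 ≈ 3839.9 → 3840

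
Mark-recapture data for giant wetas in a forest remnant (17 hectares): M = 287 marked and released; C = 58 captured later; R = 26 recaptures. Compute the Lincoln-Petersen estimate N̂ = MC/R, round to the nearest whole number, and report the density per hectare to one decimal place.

N̂ = 287·58/26 = 16646/26 ≈ 640.2 → 640
Density = N̂ / area = 640 / 17 ≈ 37.647 → 37.6 per hectare

density ≈ 37.6 giant wetas per hectare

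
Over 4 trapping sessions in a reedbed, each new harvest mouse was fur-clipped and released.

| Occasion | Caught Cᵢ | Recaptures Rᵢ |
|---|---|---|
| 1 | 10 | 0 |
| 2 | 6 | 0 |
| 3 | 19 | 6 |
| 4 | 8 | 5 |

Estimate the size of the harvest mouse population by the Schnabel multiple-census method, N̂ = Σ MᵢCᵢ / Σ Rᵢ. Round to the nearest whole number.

N ≈ 54

Marked at large before each occasion: Mᵢ = Σⱼ<ᵢ (Cⱼ − Rⱼ) → M1=0, M2=10, M3=16, M4=29
Σ MᵢCᵢ = 0·10 + 10·6 + 16·19 + 29·8 = 0 + 60 + 304 + 232 = 596
Σ Rᵢ = 0 + 0 + 6 + 5 = 11
N̂ = 596 / 11 ≈ 54.2 → 54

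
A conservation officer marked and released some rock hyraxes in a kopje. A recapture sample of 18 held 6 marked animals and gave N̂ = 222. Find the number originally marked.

M = 74

From N = M·C/R: M = N·R / C = 222·6 / 18 = 1332 / 18 = 74.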